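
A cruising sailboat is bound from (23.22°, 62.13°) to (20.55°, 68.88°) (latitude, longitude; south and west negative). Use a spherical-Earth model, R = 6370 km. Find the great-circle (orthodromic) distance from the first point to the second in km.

Haversine: a = sin²(Δφ/2)+cos φ₁ cos φ₂ sin²(Δλ/2) = 0.00353;  σ = 2·atan2(√a,√(1−a))
σ = 6.808° → d = Rσ = 6370·0.11882 = 757 km

757 km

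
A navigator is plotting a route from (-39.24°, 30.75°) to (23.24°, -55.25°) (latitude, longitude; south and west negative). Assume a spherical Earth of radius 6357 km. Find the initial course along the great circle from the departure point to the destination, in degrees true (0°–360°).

N = sin Δλ·cos φ₂ = -0.9166;  D = cos φ₁ sin φ₂ − sin φ₁ cos φ₂ cos Δλ = +0.3462
initial course = atan2(N, D) = 290.69°

290.7°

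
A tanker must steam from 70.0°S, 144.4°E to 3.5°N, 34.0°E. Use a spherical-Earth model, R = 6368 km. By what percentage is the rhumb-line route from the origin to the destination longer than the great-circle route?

Great circle: σ = 1.7481 rad → d_gc = Rσ = 11131.8 km
Rhumb: Δφ = +1.2828, Δλ = -1.9268, Δψ = +1.7965, q = Δφ/Δψ = 0.7140 → d_rh = R√(Δφ²+q²Δλ²) = 11979.0 km
Excess = (11979.0 − 11131.8) / 11131.8 = 847.2 / 11131.8 = 7.61% ≈ 7.6%

7.6%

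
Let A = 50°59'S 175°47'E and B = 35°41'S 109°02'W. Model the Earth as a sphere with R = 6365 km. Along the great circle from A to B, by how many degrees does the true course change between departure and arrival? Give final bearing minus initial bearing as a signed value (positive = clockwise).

-56.1°

At departure: θ₁ = atan2(sin Δλ cos φ₂, cos φ₁ sin φ₂ − sin φ₁ cos φ₂ cos Δλ) = 104.69°
At arrival: θ₂ = atan2(sin Δλ cos φ₁, −cos φ₂ sin φ₁ + sin φ₂ cos φ₁ cos Δλ) = 48.57°
Δθ = θ₂ − θ₁ = -56.1°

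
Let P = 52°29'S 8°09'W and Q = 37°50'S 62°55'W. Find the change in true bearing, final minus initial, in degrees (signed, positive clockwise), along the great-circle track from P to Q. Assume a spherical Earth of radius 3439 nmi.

Initial bearing θ₁ = atan2(sin Δλ cos φ₂, cos φ₁ sin φ₂ − sin φ₁ cos φ₂ cos Δλ) = 268.92°
Final bearing θ₂ = (initial bearing from the destination back to the start) + 180° = 309.56°
Δθ = θ₂ − θ₁ = +40.6°

+40.6°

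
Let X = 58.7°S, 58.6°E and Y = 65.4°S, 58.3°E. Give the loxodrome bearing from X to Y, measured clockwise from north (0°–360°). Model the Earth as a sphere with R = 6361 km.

Δψ = ln[tan(π/4+φ₂/2)/tan(π/4+φ₁/2)] = -0.2507
Δλ = -0.0052 rad (taken the short way round)
course = atan2(Δλ, Δψ) = 181.20°

181.2°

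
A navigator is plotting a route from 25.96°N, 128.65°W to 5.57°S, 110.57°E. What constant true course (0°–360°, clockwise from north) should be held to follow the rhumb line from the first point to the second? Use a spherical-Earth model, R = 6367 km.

Δψ = ln[tan(π/4+φ₂/2)/tan(π/4+φ₁/2)] = -0.5668
Δλ = -2.1080 rad (taken the short way round)
course = atan2(Δλ, Δψ) = 254.95°

255.0°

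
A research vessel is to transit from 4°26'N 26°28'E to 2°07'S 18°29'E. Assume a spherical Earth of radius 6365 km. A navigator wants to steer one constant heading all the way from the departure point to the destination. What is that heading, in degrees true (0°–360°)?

230.6°

Meridional parts: M(φ₁)=+0.0775, M(φ₂)=-0.0370 → ΔM = -0.1144;  Δλ = -0.1393 rad
tan C = Δλ / ΔM = +1.2179 → C = 230.61°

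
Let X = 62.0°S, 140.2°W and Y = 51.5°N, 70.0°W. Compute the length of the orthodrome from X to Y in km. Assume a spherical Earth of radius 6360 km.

14020 km

cos σ = sin φ₁ sin φ₂ + cos φ₁ cos φ₂ cos Δλ
      = sin(-62.00°)sin(51.50°) + cos(-62.00°)cos(51.50°)cos(70.20°) = -0.5920
σ = 126.299° → d = Rσ = 6360·2.20434 = 14020 km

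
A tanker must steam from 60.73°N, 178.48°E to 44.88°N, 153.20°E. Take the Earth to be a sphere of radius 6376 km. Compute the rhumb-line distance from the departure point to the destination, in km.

Δψ = ln[tan(π/4+φ₂/2)/tan(π/4+φ₁/2)] = -0.4643;  Δφ = -0.2766 rad,  Δλ = -0.4412 rad
q = Δφ/Δψ = 0.5958
d = R·√(Δφ² + q²Δλ²) = 6376·0.38162 = 2433 km

2433 km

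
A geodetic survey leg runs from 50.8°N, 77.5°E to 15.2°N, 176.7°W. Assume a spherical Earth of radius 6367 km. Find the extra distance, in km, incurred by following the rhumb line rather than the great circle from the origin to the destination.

581 km

Great circle: cos σ = sin φ₁ sin φ₂ + cos φ₁ cos φ₂ cos Δλ,  σ = 1.5337 rad → d_gc = 9764.9 km
Rhumb line: Δψ = -0.7641, q = Δφ/Δψ = 0.8131, d_rh = R√(Δφ²+q²Δλ²) = 10346.2 km
Excess = 10346.2 − 9764.9 = 581.3 ≈ 581 km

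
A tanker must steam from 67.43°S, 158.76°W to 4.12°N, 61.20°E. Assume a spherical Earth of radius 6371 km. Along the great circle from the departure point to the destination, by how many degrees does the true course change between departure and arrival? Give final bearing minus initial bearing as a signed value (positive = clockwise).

+121.3°

Initial bearing θ₁ = atan2(sin Δλ cos φ₂, cos φ₁ sin φ₂ − sin φ₁ cos φ₂ cos Δλ) = 223.36°
Final bearing θ₂ = (initial bearing from the destination back to the start) + 180° = 344.68°
Δθ = θ₂ − θ₁ = +121.3°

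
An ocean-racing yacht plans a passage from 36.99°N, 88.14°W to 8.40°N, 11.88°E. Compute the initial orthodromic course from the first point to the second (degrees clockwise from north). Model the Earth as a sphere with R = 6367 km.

77.3°

θ = atan2( sin Δλ·cos φ₂ ,  cos φ₁ sin φ₂ − sin φ₁ cos φ₂ cos Δλ )
  = atan2(+0.9742, +0.2202) = 77.26°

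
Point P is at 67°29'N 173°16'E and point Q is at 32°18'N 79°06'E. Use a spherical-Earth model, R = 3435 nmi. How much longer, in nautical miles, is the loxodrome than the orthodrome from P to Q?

291 nmi

Great circle: cos σ = sin φ₁ sin φ₂ + cos φ₁ cos φ₂ cos Δλ,  σ = 1.0814 rad → d_gc = 3714.6 nmi
Rhumb line: Δψ = -1.0179, q = Δφ/Δψ = 0.6033, d_rh = R√(Δφ²+q²Δλ²) = 4006.0 nmi
Excess = 4006.0 − 3714.6 = 291.4 ≈ 291 nmi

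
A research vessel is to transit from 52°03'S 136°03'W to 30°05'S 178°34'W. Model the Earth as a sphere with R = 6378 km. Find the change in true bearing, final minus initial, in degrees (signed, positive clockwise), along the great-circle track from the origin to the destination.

Initial bearing θ₁ = atan2(sin Δλ cos φ₂, cos φ₁ sin φ₂ − sin φ₁ cos φ₂ cos Δλ) = 288.41°
Final bearing θ₂ = (initial bearing from the destination back to the start) + 180° = 317.60°
Δθ = θ₂ − θ₁ = +29.2°

+29.2°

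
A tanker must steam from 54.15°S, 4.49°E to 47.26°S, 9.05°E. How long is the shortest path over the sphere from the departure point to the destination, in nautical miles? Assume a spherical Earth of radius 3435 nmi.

448 nmi

Haversine: a = sin²(Δφ/2)+cos φ₁ cos φ₂ sin²(Δλ/2) = 0.00424;  σ = 2·atan2(√a,√(1−a))
σ = 7.467° → d = Rσ = 3435·0.13032 = 448 nmi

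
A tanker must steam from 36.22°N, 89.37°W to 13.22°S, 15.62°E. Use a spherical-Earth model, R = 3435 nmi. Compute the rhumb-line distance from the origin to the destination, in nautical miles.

6653 nmi

Δψ = ln[tan(π/4+φ₂/2)/tan(π/4+φ₁/2)] = -0.9118;  Δφ = -0.8629 rad,  Δλ = +1.8324 rad
q = Δφ/Δψ = 0.9463
d = R·√(Δφ² + q²Δλ²) = 3435·1.93689 = 6653 nmi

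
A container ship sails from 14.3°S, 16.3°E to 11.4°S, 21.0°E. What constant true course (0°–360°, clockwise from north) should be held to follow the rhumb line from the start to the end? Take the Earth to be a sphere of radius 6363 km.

Meridional parts: M(φ₁)=-0.2522, M(φ₂)=-0.2003 → ΔM = +0.0519;  Δλ = +0.0820 rad
tan C = Δλ / ΔM = +1.5799 → C = 57.67°

57.7°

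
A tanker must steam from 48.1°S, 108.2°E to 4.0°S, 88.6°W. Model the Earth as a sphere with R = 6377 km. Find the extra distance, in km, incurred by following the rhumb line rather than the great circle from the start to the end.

2446 km

Great circle: cos σ = sin φ₁ sin φ₂ + cos φ₁ cos φ₂ cos Δλ,  σ = 2.1967 rad → d_gc = 14008.5 km
Rhumb line: Δψ = +0.8902, q = Δφ/Δψ = 0.8646, d_rh = R√(Δφ²+q²Δλ²) = 16454.2 km
Excess = 16454.2 − 14008.5 = 2445.7 ≈ 2446 km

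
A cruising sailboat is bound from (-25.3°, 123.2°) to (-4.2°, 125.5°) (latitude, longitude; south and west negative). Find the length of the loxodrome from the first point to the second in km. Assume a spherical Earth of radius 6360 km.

2355 km

Rhumb course C = atan2(Δλ, Δψ) with Δψ = ln[tan(π/4+φ₂/2)/tan(π/4+φ₁/2)] = +0.3833, Δλ = +0.0401 → C = 5.98°
d = R·|Δφ| / |cos C| = 6360·0.36826 / 0.99456 = 2355 km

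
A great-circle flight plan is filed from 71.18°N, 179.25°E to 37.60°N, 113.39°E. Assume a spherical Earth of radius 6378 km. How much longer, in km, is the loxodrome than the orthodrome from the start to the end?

206 km

Great circle: cos σ = sin φ₁ sin φ₂ + cos φ₁ cos φ₂ cos Δλ,  σ = 0.8202 rad → d_gc = 5231.4 km
Rhumb line: Δψ = -1.0883, q = Δφ/Δψ = 0.5386, d_rh = R√(Δφ²+q²Δλ²) = 5437.1 km
Excess = 5437.1 − 5231.4 = 205.7 ≈ 206 km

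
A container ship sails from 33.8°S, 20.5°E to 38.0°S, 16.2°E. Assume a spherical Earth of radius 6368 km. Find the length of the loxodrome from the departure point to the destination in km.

606 km

Δψ = ln[tan(π/4+φ₂/2)/tan(π/4+φ₁/2)] = -0.0905;  Δφ = -0.0733 rad,  Δλ = -0.0750 rad
q = Δφ/Δψ = 0.8097
d = R·√(Δφ² + q²Δλ²) = 6368·0.09521 = 606 km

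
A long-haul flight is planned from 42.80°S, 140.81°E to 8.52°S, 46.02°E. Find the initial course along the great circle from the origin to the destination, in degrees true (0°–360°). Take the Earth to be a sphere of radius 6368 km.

θ = atan2( sin Δλ·cos φ₂ ,  cos φ₁ sin φ₂ − sin φ₁ cos φ₂ cos Δλ )
  = atan2(-0.9855, -0.1648) = 260.51°

260.5°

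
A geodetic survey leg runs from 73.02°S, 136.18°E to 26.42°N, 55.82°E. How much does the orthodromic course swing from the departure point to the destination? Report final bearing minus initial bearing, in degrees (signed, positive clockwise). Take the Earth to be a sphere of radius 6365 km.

+54.6°

At departure: θ₁ = atan2(sin Δλ cos φ₂, cos φ₁ sin φ₂ − sin φ₁ cos φ₂ cos Δλ) = 287.20°
At arrival: θ₂ = atan2(sin Δλ cos φ₁, −cos φ₂ sin φ₁ + sin φ₂ cos φ₁ cos Δλ) = 341.85°
Δθ = θ₂ − θ₁ = +54.6°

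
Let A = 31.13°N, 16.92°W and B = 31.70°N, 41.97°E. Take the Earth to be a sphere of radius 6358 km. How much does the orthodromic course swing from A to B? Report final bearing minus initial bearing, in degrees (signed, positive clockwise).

+32.8°

Initial bearing θ₁ = atan2(sin Δλ cos φ₂, cos φ₁ sin φ₂ − sin φ₁ cos φ₂ cos Δλ) = 73.01°
Final bearing θ₂ = (initial bearing from the destination back to the start) + 180° = 105.80°
Δθ = θ₂ − θ₁ = +32.8°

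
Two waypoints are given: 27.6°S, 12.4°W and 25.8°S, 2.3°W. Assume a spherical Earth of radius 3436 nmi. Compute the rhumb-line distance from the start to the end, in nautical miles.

552 nmi

Rhumb course C = atan2(Δλ, Δψ) with Δψ = ln[tan(π/4+φ₂/2)/tan(π/4+φ₁/2)] = +0.0352, Δλ = +0.1763 → C = 78.72°
d = R·|Δφ| / |cos C| = 3436·0.03142 / 0.19565 = 552 nmi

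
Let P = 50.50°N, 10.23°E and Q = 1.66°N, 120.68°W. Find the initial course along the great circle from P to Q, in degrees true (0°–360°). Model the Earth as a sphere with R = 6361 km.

304.7°

θ = atan2( sin Δλ·cos φ₂ ,  cos φ₁ sin φ₂ − sin φ₁ cos φ₂ cos Δλ )
  = atan2(-0.7554, +0.5235) = 304.72°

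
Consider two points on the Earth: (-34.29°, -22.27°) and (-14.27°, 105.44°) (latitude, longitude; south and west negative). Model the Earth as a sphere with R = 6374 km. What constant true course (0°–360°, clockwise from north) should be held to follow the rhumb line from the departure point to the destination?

80.2°

Meridional parts: M(φ₁)=-0.6378, M(φ₂)=-0.2517 → ΔM = +0.3861;  Δλ = +2.2290 rad
tan C = Δλ / ΔM = +5.7730 → C = 80.17°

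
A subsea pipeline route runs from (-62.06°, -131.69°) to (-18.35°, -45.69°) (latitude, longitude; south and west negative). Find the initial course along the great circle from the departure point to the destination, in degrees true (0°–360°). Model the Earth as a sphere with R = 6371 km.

θ = atan2( sin Δλ·cos φ₂ ,  cos φ₁ sin φ₂ − sin φ₁ cos φ₂ cos Δλ )
  = atan2(+0.9468, -0.0890) = 95.37°

95.4°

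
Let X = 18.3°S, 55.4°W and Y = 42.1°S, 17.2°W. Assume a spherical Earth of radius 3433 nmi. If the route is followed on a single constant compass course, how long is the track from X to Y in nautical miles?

Rhumb course C = atan2(Δλ, Δψ) with Δψ = ln[tan(π/4+φ₂/2)/tan(π/4+φ₁/2)] = -0.4865, Δλ = +0.6667 → C = 126.12°
d = R·|Δφ| / |cos C| = 3433·0.41539 / 0.58949 = 2419 nmi

2419 nmi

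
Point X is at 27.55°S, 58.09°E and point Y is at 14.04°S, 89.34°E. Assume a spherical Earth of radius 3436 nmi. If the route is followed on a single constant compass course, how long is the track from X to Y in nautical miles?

Rhumb course C = atan2(Δλ, Δψ) with Δψ = ln[tan(π/4+φ₂/2)/tan(π/4+φ₁/2)] = +0.2530, Δλ = +0.5454 → C = 65.12°
d = R·|Δφ| / |cos C| = 3436·0.23579 / 0.42077 = 1925 nmi

1925 nmi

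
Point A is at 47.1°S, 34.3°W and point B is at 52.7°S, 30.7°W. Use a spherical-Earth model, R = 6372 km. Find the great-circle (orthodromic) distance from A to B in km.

Haversine: a = sin²(Δφ/2)+cos φ₁ cos φ₂ sin²(Δλ/2) = 0.00279;  σ = 2·atan2(√a,√(1−a))
σ = 6.059° → d = Rσ = 6372·0.10575 = 674 km

674 km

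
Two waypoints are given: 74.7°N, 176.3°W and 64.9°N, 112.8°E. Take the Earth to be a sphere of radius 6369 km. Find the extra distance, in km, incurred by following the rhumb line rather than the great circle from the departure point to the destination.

Great circle: cos σ = sin φ₁ sin φ₂ + cos φ₁ cos φ₂ cos Δλ,  σ = 0.4273 rad → d_gc = 2721.3 km
Rhumb line: Δψ = -0.5052, q = Δφ/Δψ = 0.3385, d_rh = R√(Δφ²+q²Δλ²) = 2882.0 km
Excess = 2882.0 − 2721.3 = 160.7 ≈ 161 km

161 km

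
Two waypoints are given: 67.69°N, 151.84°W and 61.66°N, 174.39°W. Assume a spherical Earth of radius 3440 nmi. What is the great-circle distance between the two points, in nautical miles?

677 nmi

Haversine: a = sin²(Δφ/2)+cos φ₁ cos φ₂ sin²(Δλ/2) = 0.00966;  σ = 2·atan2(√a,√(1−a))
σ = 11.278° → d = Rσ = 3440·0.19684 = 677 nmi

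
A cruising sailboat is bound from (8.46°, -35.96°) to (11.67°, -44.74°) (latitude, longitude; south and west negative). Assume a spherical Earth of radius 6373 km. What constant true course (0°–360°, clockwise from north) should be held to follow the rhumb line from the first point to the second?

290.4°

Meridional parts: M(φ₁)=+0.1482, M(φ₂)=+0.2051 → ΔM = +0.0569;  Δλ = -0.1532 rad
tan C = Δλ / ΔM = -2.6927 → C = 290.37°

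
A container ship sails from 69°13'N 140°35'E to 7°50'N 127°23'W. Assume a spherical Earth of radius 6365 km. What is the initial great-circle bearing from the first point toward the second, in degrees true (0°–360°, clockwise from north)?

θ = atan2( sin Δλ·cos φ₂ ,  cos φ₁ sin φ₂ − sin φ₁ cos φ₂ cos Δλ )
  = atan2(+0.9900, +0.0812) = 85.31°

85.3°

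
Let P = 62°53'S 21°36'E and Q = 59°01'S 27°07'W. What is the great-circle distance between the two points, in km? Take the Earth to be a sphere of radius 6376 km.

Haversine: a = sin²(Δφ/2)+cos φ₁ cos φ₂ sin²(Δλ/2) = 0.04105;  σ = 2·atan2(√a,√(1−a))
σ = 23.380° → d = Rσ = 6376·0.40806 = 2602 km

2602 km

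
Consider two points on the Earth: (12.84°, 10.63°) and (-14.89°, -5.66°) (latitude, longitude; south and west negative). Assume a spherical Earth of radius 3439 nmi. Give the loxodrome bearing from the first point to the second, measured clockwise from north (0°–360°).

Meridional parts: M(φ₁)=+0.2260, M(φ₂)=-0.2629 → ΔM = -0.4889;  Δλ = -0.2843 rad
tan C = Δλ / ΔM = +0.5816 → C = 210.18°

210.2°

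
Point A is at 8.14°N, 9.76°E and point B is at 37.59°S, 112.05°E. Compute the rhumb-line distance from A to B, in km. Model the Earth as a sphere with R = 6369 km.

11808 km

Rhumb course C = atan2(Δλ, Δψ) with Δψ = ln[tan(π/4+φ₂/2)/tan(π/4+φ₁/2)] = -0.8515, Δλ = +1.7853 → C = 115.50°
d = R·|Δφ| / |cos C| = 6369·0.79814 / 0.43049 = 11808 km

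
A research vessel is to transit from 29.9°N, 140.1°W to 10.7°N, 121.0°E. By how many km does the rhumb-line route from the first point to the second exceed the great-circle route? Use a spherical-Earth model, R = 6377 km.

215 km

Great circle: cos σ = sin φ₁ sin φ₂ + cos φ₁ cos φ₂ cos Δλ,  σ = 1.6100 rad → d_gc = 10267.2 km
Rhumb line: Δψ = -0.3594, q = Δφ/Δψ = 0.9323, d_rh = R√(Δφ²+q²Δλ²) = 10482.2 km
Excess = 10482.2 − 10267.2 = 215.0 ≈ 215 km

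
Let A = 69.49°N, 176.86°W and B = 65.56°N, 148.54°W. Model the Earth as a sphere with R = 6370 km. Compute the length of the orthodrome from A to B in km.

Haversine: a = sin²(Δφ/2)+cos φ₁ cos φ₂ sin²(Δλ/2) = 0.00985;  σ = 2·atan2(√a,√(1−a))
σ = 11.392° → d = Rσ = 6370·0.19883 = 1267 km

1267 km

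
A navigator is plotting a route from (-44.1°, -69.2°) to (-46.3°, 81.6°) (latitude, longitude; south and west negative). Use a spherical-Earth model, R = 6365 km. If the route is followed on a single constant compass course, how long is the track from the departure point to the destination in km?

11805 km

Δψ = ln[tan(π/4+φ₂/2)/tan(π/4+φ₁/2)] = -0.0545;  Δφ = -0.0384 rad,  Δλ = +2.6320 rad
q = Δφ/Δψ = 0.7045
d = R·√(Δφ² + q²Δλ²) = 6365·1.85462 = 11805 km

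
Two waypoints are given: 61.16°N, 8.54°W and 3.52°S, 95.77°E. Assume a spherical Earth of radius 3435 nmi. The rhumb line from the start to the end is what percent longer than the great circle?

Great circle: σ = 1.7445 rad → d_gc = Rσ = 5992.2 nmi
Rhumb: Δφ = -1.1289, Δλ = +1.8206, Δψ = -1.4197, q = Δφ/Δψ = 0.7952 → d_rh = R√(Δφ²+q²Δλ²) = 6305.9 nmi
Excess = (6305.9 − 5992.2) / 5992.2 = 313.7 / 5992.2 = 5.24% ≈ 5.2%

5.2%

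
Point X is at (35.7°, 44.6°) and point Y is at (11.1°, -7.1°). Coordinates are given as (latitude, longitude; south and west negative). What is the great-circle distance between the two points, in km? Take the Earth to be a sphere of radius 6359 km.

Haversine: a = sin²(Δφ/2)+cos φ₁ cos φ₂ sin²(Δλ/2) = 0.19688;  σ = 2·atan2(√a,√(1−a))
σ = 52.682° → d = Rσ = 6359·0.91947 = 5847 km

5847 km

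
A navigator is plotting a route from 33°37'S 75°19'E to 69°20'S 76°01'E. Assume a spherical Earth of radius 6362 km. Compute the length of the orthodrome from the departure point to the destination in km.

3966 km

Haversine: a = sin²(Δφ/2)+cos φ₁ cos φ₂ sin²(Δλ/2) = 0.09405;  σ = 2·atan2(√a,√(1−a))
σ = 35.719° → d = Rσ = 6362·0.62341 = 3966 km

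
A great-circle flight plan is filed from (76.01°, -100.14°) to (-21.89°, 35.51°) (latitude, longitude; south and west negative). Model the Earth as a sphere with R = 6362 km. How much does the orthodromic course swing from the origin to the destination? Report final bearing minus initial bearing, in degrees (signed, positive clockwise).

Initial bearing θ₁ = atan2(sin Δλ cos φ₂, cos φ₁ sin φ₂ − sin φ₁ cos φ₂ cos Δλ) = 49.51°
Final bearing θ₂ = (initial bearing from the destination back to the start) + 180° = 168.57°
Δθ = θ₂ − θ₁ = +119.1°

+119.1°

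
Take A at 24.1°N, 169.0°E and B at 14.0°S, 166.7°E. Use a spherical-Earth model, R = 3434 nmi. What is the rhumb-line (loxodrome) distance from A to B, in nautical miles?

2287 nmi

Rhumb course C = atan2(Δλ, Δψ) with Δψ = ln[tan(π/4+φ₂/2)/tan(π/4+φ₁/2)] = -0.6804, Δλ = -0.0401 → C = 183.38°
d = R·|Δφ| / |cos C| = 3434·0.66497 / 0.99826 = 2287 nmi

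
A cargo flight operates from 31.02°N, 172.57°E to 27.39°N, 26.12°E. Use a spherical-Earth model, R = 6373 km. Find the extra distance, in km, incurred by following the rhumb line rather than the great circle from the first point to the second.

Great circle: cos σ = sin φ₁ sin φ₂ + cos φ₁ cos φ₂ cos Δλ,  σ = 1.9791 rad → d_gc = 12612.9 km
Rhumb line: Δψ = -0.0726, q = Δφ/Δψ = 0.8726, d_rh = R√(Δφ²+q²Δλ²) = 14220.7 km
Excess = 14220.7 − 12612.9 = 1607.8 ≈ 1608 km

1608 km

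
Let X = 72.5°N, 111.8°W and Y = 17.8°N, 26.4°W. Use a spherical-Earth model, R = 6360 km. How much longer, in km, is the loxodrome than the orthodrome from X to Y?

Great circle: cos σ = sin φ₁ sin φ₂ + cos φ₁ cos φ₂ cos Δλ,  σ = 1.2509 rad → d_gc = 7955.5 km
Rhumb line: Δψ = -1.5556, q = Δφ/Δψ = 0.6137, d_rh = R√(Δφ²+q²Δλ²) = 8409.3 km
Excess = 8409.3 − 7955.5 = 453.8 ≈ 454 km

454 km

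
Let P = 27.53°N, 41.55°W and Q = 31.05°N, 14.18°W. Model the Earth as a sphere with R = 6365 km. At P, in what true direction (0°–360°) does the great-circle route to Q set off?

75.0°

θ = atan2( sin Δλ·cos φ₂ ,  cos φ₁ sin φ₂ − sin φ₁ cos φ₂ cos Δλ )
  = atan2(+0.3939, +0.1057) = 74.97°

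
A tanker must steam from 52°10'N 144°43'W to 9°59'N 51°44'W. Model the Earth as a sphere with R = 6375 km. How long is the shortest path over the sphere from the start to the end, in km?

Haversine: a = sin²(Δφ/2)+cos φ₁ cos φ₂ sin²(Δλ/2) = 0.44726;  σ = 2·atan2(√a,√(1−a))
σ = 83.945° → d = Rσ = 6375·1.46512 = 9340 km

9340 km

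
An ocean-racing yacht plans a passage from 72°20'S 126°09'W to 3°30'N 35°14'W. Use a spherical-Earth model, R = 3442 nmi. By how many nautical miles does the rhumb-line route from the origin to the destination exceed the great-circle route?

283 nmi

Great circle: cos σ = sin φ₁ sin φ₂ + cos φ₁ cos φ₂ cos Δλ,  σ = 1.6339 rad → d_gc = 5623.7 nmi
Rhumb line: Δψ = +1.9229, q = Δφ/Δψ = 0.6883, d_rh = R√(Δφ²+q²Δλ²) = 5906.5 nmi
Excess = 5906.5 − 5623.7 = 282.8 ≈ 283 nmi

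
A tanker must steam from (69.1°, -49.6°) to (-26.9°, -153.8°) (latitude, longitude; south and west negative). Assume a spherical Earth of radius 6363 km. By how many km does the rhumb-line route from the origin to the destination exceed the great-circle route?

557 km

Great circle: cos σ = sin φ₁ sin φ₂ + cos φ₁ cos φ₂ cos Δλ,  σ = 2.0952 rad → d_gc = 13331.8 km
Rhumb line: Δψ = -2.1782, q = Δφ/Δψ = 0.7692, d_rh = R√(Δφ²+q²Δλ²) = 13888.8 km
Excess = 13888.8 − 13331.8 = 557.0 ≈ 557 km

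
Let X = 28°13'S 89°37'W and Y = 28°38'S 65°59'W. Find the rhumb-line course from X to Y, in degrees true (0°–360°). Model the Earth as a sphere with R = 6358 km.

91.1°

Meridional parts: M(φ₁)=-0.5137, M(φ₂)=-0.5219 → ΔM = -0.0083;  Δλ = +0.4125 rad
tan C = Δλ / ΔM = -49.8817 → C = 91.15°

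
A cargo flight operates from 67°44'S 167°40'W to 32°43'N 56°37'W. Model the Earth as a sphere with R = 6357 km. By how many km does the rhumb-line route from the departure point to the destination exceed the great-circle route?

Great circle: cos σ = sin φ₁ sin φ₂ + cos φ₁ cos φ₂ cos Δλ,  σ = 2.2328 rad → d_gc = 14193.8 km
Rhumb line: Δψ = +2.2304, q = Δφ/Δψ = 0.7860, d_rh = R√(Δφ²+q²Δλ²) = 14765.0 km
Excess = 14765.0 − 14193.8 = 571.2 ≈ 571 km

571 km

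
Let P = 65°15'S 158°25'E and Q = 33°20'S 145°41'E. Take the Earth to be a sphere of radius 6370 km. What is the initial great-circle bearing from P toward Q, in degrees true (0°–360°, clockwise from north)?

340.1°

θ = atan2( sin Δλ·cos φ₂ ,  cos φ₁ sin φ₂ − sin φ₁ cos φ₂ cos Δλ )
  = atan2(-0.1842, +0.5100) = 340.15°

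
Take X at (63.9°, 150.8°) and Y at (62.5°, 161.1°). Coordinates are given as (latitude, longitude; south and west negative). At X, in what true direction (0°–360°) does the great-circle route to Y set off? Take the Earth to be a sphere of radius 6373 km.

102.1°

N = sin Δλ·cos φ₂ = +0.0826;  D = cos φ₁ sin φ₂ − sin φ₁ cos φ₂ cos Δλ = -0.0177
initial course = atan2(N, D) = 102.13°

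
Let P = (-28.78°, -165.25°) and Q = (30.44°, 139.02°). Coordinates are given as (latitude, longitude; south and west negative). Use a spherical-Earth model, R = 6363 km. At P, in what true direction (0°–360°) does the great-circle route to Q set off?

313.6°

N = sin Δλ·cos φ₂ = -0.7125;  D = cos φ₁ sin φ₂ − sin φ₁ cos φ₂ cos Δλ = +0.6778
initial course = atan2(N, D) = 313.57°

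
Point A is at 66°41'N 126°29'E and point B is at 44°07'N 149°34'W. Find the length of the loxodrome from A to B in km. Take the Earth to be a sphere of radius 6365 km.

5694 km

Δψ = ln[tan(π/4+φ₂/2)/tan(π/4+φ₁/2)] = -0.7185;  Δφ = -0.3939 rad,  Δλ = +1.4652 rad
q = Δφ/Δψ = 0.5481
d = R·√(Δφ² + q²Δλ²) = 6365·0.89452 = 5694 km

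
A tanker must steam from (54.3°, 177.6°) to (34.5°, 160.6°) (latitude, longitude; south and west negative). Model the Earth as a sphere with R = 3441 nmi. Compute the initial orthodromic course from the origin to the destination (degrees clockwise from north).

217.9°

θ = atan2( sin Δλ·cos φ₂ ,  cos φ₁ sin φ₂ − sin φ₁ cos φ₂ cos Δλ )
  = atan2(-0.2410, -0.3095) = 217.90°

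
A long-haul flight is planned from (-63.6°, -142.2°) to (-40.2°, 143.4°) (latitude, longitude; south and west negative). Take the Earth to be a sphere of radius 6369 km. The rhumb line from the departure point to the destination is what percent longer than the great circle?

Great circle: σ = 0.8373 rad → d_gc = Rσ = 5332.8 km
Rhumb: Δφ = +0.4084, Δλ = -1.2985, Δψ = +0.6826, q = Δφ/Δψ = 0.5983 → d_rh = R√(Δφ²+q²Δλ²) = 5590.1 km
Excess = (5590.1 − 5332.8) / 5332.8 = 257.3 / 5332.8 = 4.82% ≈ 4.8%

4.8%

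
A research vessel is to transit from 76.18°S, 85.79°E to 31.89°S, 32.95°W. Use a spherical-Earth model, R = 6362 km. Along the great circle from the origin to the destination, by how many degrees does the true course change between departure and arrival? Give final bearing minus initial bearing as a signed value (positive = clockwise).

+111.8°

Initial bearing θ₁ = atan2(sin Δλ cos φ₂, cos φ₁ sin φ₂ − sin φ₁ cos φ₂ cos Δλ) = 234.93°
Final bearing θ₂ = (initial bearing from the destination back to the start) + 180° = 346.69°
Δθ = θ₂ − θ₁ = +111.8°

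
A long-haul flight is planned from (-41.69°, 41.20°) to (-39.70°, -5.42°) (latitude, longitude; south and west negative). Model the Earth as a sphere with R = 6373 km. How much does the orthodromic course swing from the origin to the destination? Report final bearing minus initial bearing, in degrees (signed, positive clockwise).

At departure: θ₁ = atan2(sin Δλ cos φ₂, cos φ₁ sin φ₂ − sin φ₁ cos φ₂ cos Δλ) = 257.35°
At arrival: θ₂ = atan2(sin Δλ cos φ₁, −cos φ₂ sin φ₁ + sin φ₂ cos φ₁ cos Δλ) = 288.74°
Δθ = θ₂ − θ₁ = +31.4°

+31.4°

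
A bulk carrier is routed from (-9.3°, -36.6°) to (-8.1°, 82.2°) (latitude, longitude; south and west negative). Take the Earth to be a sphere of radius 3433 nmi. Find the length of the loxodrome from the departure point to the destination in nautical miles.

7036 nmi

Δψ = ln[tan(π/4+φ₂/2)/tan(π/4+φ₁/2)] = +0.0212;  Δφ = +0.0209 rad,  Δλ = +2.0735 rad
q = Δφ/Δψ = 0.9885
d = R·√(Δφ² + q²Δλ²) = 3433·2.04966 = 7036 nmi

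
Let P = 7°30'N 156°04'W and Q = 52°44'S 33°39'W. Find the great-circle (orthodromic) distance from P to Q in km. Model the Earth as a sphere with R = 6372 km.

12811 km

Haversine: a = sin²(Δφ/2)+cos φ₁ cos φ₂ sin²(Δλ/2) = 0.71285;  σ = 2·atan2(√a,√(1−a))
σ = 115.195° → d = Rσ = 6372·2.01054 = 12811 km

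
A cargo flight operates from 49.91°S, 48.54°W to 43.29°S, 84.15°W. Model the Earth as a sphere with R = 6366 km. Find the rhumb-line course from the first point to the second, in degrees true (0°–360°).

285.2°

Meridional parts: M(φ₁)=-1.0082, M(φ₂)=-0.8398 → ΔM = +0.1685;  Δλ = -0.6215 rad
tan C = Δλ / ΔM = -3.6893 → C = 285.17°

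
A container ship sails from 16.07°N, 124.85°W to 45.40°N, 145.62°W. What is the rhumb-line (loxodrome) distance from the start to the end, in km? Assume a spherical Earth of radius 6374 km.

Rhumb course C = atan2(Δλ, Δψ) with Δψ = ln[tan(π/4+φ₂/2)/tan(π/4+φ₁/2)] = +0.6071, Δλ = -0.3625 → C = 329.16°
d = R·|Δφ| / |cos C| = 6374·0.51191 / 0.85857 = 3800 km

3800 km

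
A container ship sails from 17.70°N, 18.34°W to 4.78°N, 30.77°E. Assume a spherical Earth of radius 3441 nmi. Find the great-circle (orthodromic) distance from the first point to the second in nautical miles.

2985 nmi

Haversine: a = sin²(Δφ/2)+cos φ₁ cos φ₂ sin²(Δλ/2) = 0.17661;  σ = 2·atan2(√a,√(1−a))
σ = 49.700° → d = Rσ = 3441·0.86743 = 2985 nmi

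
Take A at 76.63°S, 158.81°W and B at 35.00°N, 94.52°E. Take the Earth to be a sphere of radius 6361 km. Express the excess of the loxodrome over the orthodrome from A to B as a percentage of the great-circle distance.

5.0%

Great circle: σ = 2.2298 rad → d_gc = Rσ = 14184.1 km
Rhumb: Δφ = +1.9483, Δλ = -1.8617, Δψ = +2.7966, q = Δφ/Δψ = 0.6967 → d_rh = R√(Δφ²+q²Δλ²) = 14888.2 km
Excess = (14888.2 − 14184.1) / 14184.1 = 704.1 / 14184.1 = 4.96% ≈ 5.0%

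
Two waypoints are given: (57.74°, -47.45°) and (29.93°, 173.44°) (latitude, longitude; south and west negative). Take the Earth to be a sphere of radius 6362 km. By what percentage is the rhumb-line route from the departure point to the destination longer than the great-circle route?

Great circle: σ = 1.4985 rad → d_gc = Rσ = 9533.5 km
Rhumb: Δφ = -0.4854, Δλ = -2.4279, Δψ = -0.6927, q = Δφ/Δψ = 0.7007 → d_rh = R√(Δφ²+q²Δλ²) = 11254.8 km
Excess = (11254.8 − 9533.5) / 9533.5 = 1721.3 / 9533.5 = 18.06% ≈ 18.1%

18.1%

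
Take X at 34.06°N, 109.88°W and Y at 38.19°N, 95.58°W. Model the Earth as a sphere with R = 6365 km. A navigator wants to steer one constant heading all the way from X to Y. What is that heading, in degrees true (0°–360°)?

70.3°

Δψ = ln[tan(π/4+φ₂/2)/tan(π/4+φ₁/2)] = +0.0893
Δλ = +0.2496 rad (taken the short way round)
course = atan2(Δλ, Δψ) = 70.32°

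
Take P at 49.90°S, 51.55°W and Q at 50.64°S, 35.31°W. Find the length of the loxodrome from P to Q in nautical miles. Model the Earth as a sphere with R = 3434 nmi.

624 nmi

Rhumb course C = atan2(Δλ, Δψ) with Δψ = ln[tan(π/4+φ₂/2)/tan(π/4+φ₁/2)] = -0.0202, Δλ = +0.2834 → C = 94.08°
d = R·|Δφ| / |cos C| = 3434·0.01292 / 0.07111 = 624 nmi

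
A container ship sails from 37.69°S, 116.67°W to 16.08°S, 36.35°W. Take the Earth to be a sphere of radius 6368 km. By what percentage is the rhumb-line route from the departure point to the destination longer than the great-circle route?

2.1%

Great circle: σ = 1.2690 rad → d_gc = Rσ = 8081.3 km
Rhumb: Δφ = +0.3772, Δλ = +1.4018, Δψ = +0.4267, q = Δφ/Δψ = 0.8839 → d_rh = R√(Δφ²+q²Δλ²) = 8247.6 km
Excess = (8247.6 − 8081.3) / 8081.3 = 166.3 / 8081.3 = 2.06% ≈ 2.1%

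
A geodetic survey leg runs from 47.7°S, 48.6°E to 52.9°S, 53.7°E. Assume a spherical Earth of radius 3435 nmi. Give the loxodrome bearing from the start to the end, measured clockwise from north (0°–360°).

Δψ = ln[tan(π/4+φ₂/2)/tan(π/4+φ₁/2)] = -0.1423
Δλ = +0.0890 rad (taken the short way round)
course = atan2(Δλ, Δψ) = 147.97°

148.0°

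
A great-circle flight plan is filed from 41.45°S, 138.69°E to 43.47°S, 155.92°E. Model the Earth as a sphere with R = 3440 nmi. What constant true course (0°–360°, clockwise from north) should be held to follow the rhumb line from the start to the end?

Δψ = ln[tan(π/4+φ₂/2)/tan(π/4+φ₁/2)] = -0.0478
Δλ = +0.3007 rad (taken the short way round)
course = atan2(Δλ, Δψ) = 99.03°

99.0°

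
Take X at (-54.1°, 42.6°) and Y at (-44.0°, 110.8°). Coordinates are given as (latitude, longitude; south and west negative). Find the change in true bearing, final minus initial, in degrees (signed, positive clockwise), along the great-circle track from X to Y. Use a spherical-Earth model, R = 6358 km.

-54.3°

At departure: θ₁ = atan2(sin Δλ cos φ₂, cos φ₁ sin φ₂ − sin φ₁ cos φ₂ cos Δλ) = 105.95°
At arrival: θ₂ = atan2(sin Δλ cos φ₁, −cos φ₂ sin φ₁ + sin φ₂ cos φ₁ cos Δλ) = 51.61°
Δθ = θ₂ − θ₁ = -54.3°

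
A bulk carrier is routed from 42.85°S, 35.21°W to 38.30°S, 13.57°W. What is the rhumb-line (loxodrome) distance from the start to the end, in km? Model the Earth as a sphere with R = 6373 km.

1896 km

Δψ = ln[tan(π/4+φ₂/2)/tan(π/4+φ₁/2)] = +0.1046;  Δφ = +0.0794 rad,  Δλ = +0.3777 rad
q = Δφ/Δψ = 0.7591
d = R·√(Δφ² + q²Δλ²) = 6373·0.29749 = 1896 km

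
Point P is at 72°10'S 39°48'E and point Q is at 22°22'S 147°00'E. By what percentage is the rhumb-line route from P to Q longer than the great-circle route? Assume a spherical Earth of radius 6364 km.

Great circle: σ = 1.2886 rad → d_gc = Rσ = 8200.4 km
Rhumb: Δφ = +0.8692, Δλ = +1.8710, Δψ = +1.4515, q = Δφ/Δψ = 0.5988 → d_rh = R√(Δφ²+q²Δλ²) = 9024.1 km
Excess = (9024.1 − 8200.4) / 8200.4 = 823.7 / 8200.4 = 10.04% ≈ 10.0%

10.0%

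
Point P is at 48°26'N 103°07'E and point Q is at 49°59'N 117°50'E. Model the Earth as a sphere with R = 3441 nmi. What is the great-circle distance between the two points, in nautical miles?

cos σ = sin φ₁ sin φ₂ + cos φ₁ cos φ₂ cos Δλ
      = sin(48.43°)sin(49.98°) + cos(48.43°)cos(49.98°)cos(14.72°) = 0.9856
σ = 9.722° → d = Rσ = 3441·0.16969 = 584 nmi

584 nmi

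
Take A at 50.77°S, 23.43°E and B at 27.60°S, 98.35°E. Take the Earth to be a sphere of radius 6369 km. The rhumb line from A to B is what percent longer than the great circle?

3.3%

Great circle: σ = 1.0418 rad → d_gc = Rσ = 6635.1 km
Rhumb: Δφ = +0.4044, Δλ = +1.3076, Δψ = +0.5303, q = Δφ/Δψ = 0.7626 → d_rh = R√(Δφ²+q²Δλ²) = 6853.6 km
Excess = (6853.6 − 6635.1) / 6635.1 = 218.5 / 6635.1 = 3.29% ≈ 3.3%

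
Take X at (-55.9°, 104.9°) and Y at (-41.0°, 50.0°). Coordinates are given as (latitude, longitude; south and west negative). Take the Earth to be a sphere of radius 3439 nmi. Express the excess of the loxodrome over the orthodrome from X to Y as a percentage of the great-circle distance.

Great circle: σ = 0.6656 rad → d_gc = Rσ = 2289.0 nmi
Rhumb: Δφ = +0.2601, Δλ = -0.9582, Δψ = +0.3961, q = Δφ/Δψ = 0.6566 → d_rh = R√(Δφ²+q²Δλ²) = 2341.1 nmi
Excess = (2341.1 − 2289.0) / 2289.0 = 52.1 / 2289.0 = 2.28% ≈ 2.3%

2.3%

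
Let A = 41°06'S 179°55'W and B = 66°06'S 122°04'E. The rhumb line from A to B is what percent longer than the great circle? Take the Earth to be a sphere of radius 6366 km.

Great circle: σ = 0.7033 rad → d_gc = Rσ = 4477.2 km
Rhumb: Δφ = -0.4363, Δλ = -1.0126, Δψ = -0.7647, q = Δφ/Δψ = 0.5706 → d_rh = R√(Δφ²+q²Δλ²) = 4609.2 km
Excess = (4609.2 − 4477.2) / 4477.2 = 132.0 / 4477.2 = 2.948% ≈ 2.9%

2.9%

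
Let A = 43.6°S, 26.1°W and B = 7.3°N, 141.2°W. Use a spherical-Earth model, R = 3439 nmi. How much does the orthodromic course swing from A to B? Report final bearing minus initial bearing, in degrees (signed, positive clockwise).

+57.0°

At departure: θ₁ = atan2(sin Δλ cos φ₂, cos φ₁ sin φ₂ − sin φ₁ cos φ₂ cos Δλ) = 257.56°
At arrival: θ₂ = atan2(sin Δλ cos φ₁, −cos φ₂ sin φ₁ + sin φ₂ cos φ₁ cos Δλ) = 314.52°
Δθ = θ₂ − θ₁ = +57.0°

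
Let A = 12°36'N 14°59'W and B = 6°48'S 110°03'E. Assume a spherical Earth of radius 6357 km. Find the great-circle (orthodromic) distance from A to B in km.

13935 km

cos σ = sin φ₁ sin φ₂ + cos φ₁ cos φ₂ cos Δλ
      = sin(12.60°)sin(-6.80°) + cos(12.60°)cos(-6.80°)cos(125.03°) = -0.5821
σ = 125.600° → d = Rσ = 6357·2.19212 = 13935 km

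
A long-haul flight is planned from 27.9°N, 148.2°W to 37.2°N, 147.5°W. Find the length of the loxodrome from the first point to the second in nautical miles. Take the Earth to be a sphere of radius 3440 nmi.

559 nmi

Δψ = ln[tan(π/4+φ₂/2)/tan(π/4+φ₁/2)] = +0.1929;  Δφ = +0.1623 rad,  Δλ = +0.0122 rad
q = Δφ/Δψ = 0.8412
d = R·√(Δφ² + q²Δλ²) = 3440·0.16264 = 559 nmi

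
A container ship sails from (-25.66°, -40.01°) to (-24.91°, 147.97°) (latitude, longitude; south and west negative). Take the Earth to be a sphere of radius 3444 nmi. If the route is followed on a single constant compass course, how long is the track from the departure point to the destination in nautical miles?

Δψ = ln[tan(π/4+φ₂/2)/tan(π/4+φ₁/2)] = +0.0145;  Δφ = +0.0131 rad,  Δλ = -3.0023 rad
q = Δφ/Δψ = 0.9042
d = R·√(Δφ² + q²Δλ²) = 3444·2.71468 = 9349 nmi

9349 nmi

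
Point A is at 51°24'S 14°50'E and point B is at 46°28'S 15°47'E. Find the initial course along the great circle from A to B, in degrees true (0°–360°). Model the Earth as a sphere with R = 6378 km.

N = sin Δλ·cos φ₂ = +0.0114;  D = cos φ₁ sin φ₂ − sin φ₁ cos φ₂ cos Δλ = +0.0859
initial course = atan2(N, D) = 7.57°

7.6°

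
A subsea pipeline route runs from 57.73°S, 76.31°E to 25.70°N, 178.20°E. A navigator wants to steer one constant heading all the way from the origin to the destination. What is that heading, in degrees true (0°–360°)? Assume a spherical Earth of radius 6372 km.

46.2°

Meridional parts: M(φ₁)=-1.2403, M(φ₂)=+0.4644 → ΔM = +1.7047;  Δλ = +1.7783 rad
tan C = Δλ / ΔM = +1.0432 → C = 46.21°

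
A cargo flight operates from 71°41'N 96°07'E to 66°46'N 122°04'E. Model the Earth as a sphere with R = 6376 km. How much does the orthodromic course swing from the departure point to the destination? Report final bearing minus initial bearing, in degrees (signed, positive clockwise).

At departure: θ₁ = atan2(sin Δλ cos φ₂, cos φ₁ sin φ₂ − sin φ₁ cos φ₂ cos Δλ) = 105.52°
At arrival: θ₂ = atan2(sin Δλ cos φ₁, −cos φ₂ sin φ₁ + sin φ₂ cos φ₁ cos Δλ) = 129.86°
Δθ = θ₂ − θ₁ = +24.3°

+24.3°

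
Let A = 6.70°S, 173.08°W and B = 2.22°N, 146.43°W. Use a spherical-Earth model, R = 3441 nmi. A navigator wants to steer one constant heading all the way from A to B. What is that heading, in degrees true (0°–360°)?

71.5°

Δψ = ln[tan(π/4+φ₂/2)/tan(π/4+φ₁/2)] = +0.1560
Δλ = +0.4651 rad (taken the short way round)
course = atan2(Δλ, Δψ) = 71.46°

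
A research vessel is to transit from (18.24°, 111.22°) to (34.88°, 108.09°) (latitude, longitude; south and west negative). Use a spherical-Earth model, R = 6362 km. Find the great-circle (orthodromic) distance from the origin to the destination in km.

Haversine: a = sin²(Δφ/2)+cos φ₁ cos φ₂ sin²(Δλ/2) = 0.02152;  σ = 2·atan2(√a,√(1−a))
σ = 16.871° → d = Rσ = 6362·0.29445 = 1873 km

1873 km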